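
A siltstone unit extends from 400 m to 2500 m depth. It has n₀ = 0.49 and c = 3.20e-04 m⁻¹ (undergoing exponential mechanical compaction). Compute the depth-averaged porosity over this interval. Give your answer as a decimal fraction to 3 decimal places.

0.314

Working in km (1 km = 1000 m; c in km⁻¹ = c in m⁻¹ × 1000):
⟨n⟩ = (1/(Z₂−Z₁)) ∫ n₀ e^(−cZ) dZ = n₀·(e^(−c·Z₁) − e^(−c·Z₂)) / (c·(Z₂−Z₁))
e^(−0.32×0.4) = 0.8799; e^(−0.32×2.5) = 0.4493
⟨n⟩ = 0.49 × (0.8799 − 0.4493) / (0.32 × 2.1) = 0.49 × 0.6407 = 0.3139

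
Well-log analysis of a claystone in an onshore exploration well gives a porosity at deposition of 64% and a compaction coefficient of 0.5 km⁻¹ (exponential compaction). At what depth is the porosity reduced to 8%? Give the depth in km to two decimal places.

4.16 km

Invert Athy's law: d = ln(n₀/n) / k
d = ln(0.64/0.08) / 0.5 = ln(8) / 0.5 = 2.0794 / 0.5 = 4.159 km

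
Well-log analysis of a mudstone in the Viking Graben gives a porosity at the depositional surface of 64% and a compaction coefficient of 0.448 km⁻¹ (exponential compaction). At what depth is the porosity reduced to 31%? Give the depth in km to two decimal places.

1.62 km

Invert Athy's law: z = ln(phi₀/phi) / c
z = ln(0.64/0.31) / 0.448 = ln(2.065) / 0.448 = 0.7249 / 0.448 = 1.618 km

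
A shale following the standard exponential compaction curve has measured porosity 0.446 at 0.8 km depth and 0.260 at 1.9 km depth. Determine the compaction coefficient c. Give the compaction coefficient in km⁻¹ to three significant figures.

Athy: n(z) = n₀ e^(−cz) ⇒ n₁/n₂ = e^{c(z₂−z₁)} ⇒ c = ln(n₁/n₂)/(z₂−z₁)
c = ln(0.446/0.26) / (1.9 − 0.8) = ln(1.715) / 1.1 = 0.5396 / 1.1 = 0.4906 km⁻¹

0.491 km⁻¹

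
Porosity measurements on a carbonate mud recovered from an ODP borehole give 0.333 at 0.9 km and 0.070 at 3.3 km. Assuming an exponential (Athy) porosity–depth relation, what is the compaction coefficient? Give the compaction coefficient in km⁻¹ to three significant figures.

Athy: n(z) = n₀ e^(−βz) ⇒ n₁/n₂ = e^{β(z₂−z₁)} ⇒ β = ln(n₁/n₂)/(z₂−z₁)
β = ln(0.333/0.07) / (3.3 − 0.9) = ln(4.757) / 2.4 = 1.5596 / 2.4 = 0.6499 km⁻¹

0.650 km⁻¹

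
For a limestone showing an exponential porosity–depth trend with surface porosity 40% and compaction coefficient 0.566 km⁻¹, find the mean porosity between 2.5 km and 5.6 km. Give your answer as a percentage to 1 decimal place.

4.6%

⟨n⟩ = (1/(z₂−z₁)) ∫ n₀ e^(−cz) dz = n₀·(e^(−c·z₁) − e^(−c·z₂)) / (c·(z₂−z₁))
e^(−0.566×2.5) = 0.2429; e^(−0.566×5.6) = 0.0420
⟨n⟩ = 0.4 × (0.2429 − 0.0420) / (0.566 × 3.1) = 0.4 × 0.1145 = 0.0458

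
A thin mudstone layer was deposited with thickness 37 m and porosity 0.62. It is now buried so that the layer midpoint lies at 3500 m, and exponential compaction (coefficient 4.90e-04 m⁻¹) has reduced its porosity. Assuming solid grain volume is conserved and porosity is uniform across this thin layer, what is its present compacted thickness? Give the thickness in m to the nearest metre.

Working in km (1 km = 1000 m; c in km⁻¹ = c in m⁻¹ × 1000):
Porosity at 3.5 km: φ = 0.62·exp(−0.49×3.5) = 0.1116
Solid-volume conservation: h(1−φ) = h₀(1−φ₀) ⇒ h = h₀·(1−φ₀)/(1−φ)
h = 0.037 × (1 − 0.62)/(1 − 0.1116) = 0.037 × 0.4277 = 0.0158 km

16 m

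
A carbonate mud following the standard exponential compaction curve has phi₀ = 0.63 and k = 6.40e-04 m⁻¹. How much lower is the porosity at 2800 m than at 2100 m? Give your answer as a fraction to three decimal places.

Working in km (1 km = 1000 m; k in km⁻¹ = k in m⁻¹ × 1000):
phi(2.1) = 0.63·e^(−0.64×2.1) = 0.1643
phi(2.8) = 0.63·e^(−0.64×2.8) = 0.1050
Δphi = 0.1643 − 0.1050 = 0.0593

0.059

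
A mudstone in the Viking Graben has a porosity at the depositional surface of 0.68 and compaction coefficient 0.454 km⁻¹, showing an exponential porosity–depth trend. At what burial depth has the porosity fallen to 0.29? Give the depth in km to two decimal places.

Invert Athy's law: Z = ln(n₀/n) / k
Z = ln(0.68/0.29) / 0.454 = ln(2.345) / 0.454 = 0.8522 / 0.454 = 1.877 km

1.88 km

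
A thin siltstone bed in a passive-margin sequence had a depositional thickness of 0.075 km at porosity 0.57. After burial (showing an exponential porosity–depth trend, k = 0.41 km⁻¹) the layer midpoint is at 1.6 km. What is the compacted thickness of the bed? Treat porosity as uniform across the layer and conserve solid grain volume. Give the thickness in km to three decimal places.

Porosity at 1.6 km: n = 0.57·exp(−0.41×1.6) = 0.2958
Solid-volume conservation: h(1−n) = h₀(1−n₀) ⇒ h = h₀·(1−n₀)/(1−n)
h = 0.075 × (1 − 0.57)/(1 − 0.2958) = 0.075 × 0.6106 = 0.0458 km

0.046 km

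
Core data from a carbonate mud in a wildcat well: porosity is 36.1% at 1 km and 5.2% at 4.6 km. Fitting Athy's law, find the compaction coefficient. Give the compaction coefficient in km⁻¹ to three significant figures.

0.538 km⁻¹

Athy: φ(d) = φ₀ e^(−kd) ⇒ φ₁/φ₂ = e^{k(d₂−d₁)} ⇒ k = ln(φ₁/φ₂)/(d₂−d₁)
k = ln(0.361/0.052) / (4.6 − 1) = ln(6.942) / 3.6 = 1.9376 / 3.6 = 0.5382 km⁻¹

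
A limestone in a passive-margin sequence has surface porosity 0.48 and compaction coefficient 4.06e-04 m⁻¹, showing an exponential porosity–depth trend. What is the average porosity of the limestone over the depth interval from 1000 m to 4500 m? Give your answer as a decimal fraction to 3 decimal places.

0.171

Working in km (1 km = 1000 m; β in km⁻¹ = β in m⁻¹ × 1000):
⟨φ⟩ = (1/(Z₂−Z₁)) ∫ φ₀ e^(−βZ) dZ = φ₀·(e^(−β·Z₁) − e^(−β·Z₂)) / (β·(Z₂−Z₁))
e^(−0.406×1) = 0.6663; e^(−0.406×4.5) = 0.1609
⟨φ⟩ = 0.48 × (0.6663 − 0.1609) / (0.406 × 3.5) = 0.48 × 0.3557 = 0.1707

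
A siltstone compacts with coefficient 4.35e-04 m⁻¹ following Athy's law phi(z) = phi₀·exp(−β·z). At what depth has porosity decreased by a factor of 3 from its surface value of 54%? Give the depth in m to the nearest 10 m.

Working in km (1 km = 1000 m; β in km⁻¹ = β in m⁻¹ × 1000):
phi/phi₀ = 1/3 ⇒ exp(−β·z) = 1/3 ⇒ z = ln(3) / β
z = 1.0986 / 0.435 = 2.526 km

2530 m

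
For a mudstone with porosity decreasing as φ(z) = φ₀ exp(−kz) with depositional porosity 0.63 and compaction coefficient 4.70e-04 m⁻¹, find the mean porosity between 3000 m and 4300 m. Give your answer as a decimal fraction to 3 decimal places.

Working in km (1 km = 1000 m; k in km⁻¹ = k in m⁻¹ × 1000):
⟨φ⟩ = (1/(z₂−z₁)) ∫ φ₀ e^(−kz) dz = φ₀·(e^(−k·z₁) − e^(−k·z₂)) / (k·(z₂−z₁))
e^(−0.47×3) = 0.2441; e^(−0.47×4.3) = 0.1325
⟨φ⟩ = 0.63 × (0.2441 − 0.1325) / (0.47 × 1.3) = 0.63 × 0.1827 = 0.1151

0.115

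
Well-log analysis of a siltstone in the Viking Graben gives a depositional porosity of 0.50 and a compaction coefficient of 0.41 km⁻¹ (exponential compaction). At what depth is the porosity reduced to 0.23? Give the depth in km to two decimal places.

Invert Athy's law: Z = ln(n₀/n) / c
Z = ln(0.5/0.23) / 0.41 = ln(2.174) / 0.41 = 0.7765 / 0.41 = 1.894 km

1.89 km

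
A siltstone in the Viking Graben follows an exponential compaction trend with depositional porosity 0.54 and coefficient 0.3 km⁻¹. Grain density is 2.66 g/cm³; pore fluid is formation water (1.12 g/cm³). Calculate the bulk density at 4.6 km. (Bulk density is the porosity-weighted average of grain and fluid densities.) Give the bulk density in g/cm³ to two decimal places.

Porosity at depth: φ = 0.54·exp(−0.3×4.6) = 0.54×0.2516 = 0.1359
Bulk density: ρ_b = (1−φ)ρ_g + φ·ρ_f = 0.8641×2.66 + 0.1359×1.12
       = 2.299 + 0.152 = 2.451 g/cm³

2.45 g/cm³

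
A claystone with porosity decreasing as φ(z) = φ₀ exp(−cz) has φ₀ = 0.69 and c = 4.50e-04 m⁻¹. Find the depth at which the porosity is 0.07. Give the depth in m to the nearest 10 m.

5080 m

Working in km (1 km = 1000 m; c in km⁻¹ = c in m⁻¹ × 1000):
Invert Athy's law: z = ln(φ₀/φ) / c
z = ln(0.69/0.07) / 0.45 = ln(9.857) / 0.45 = 2.2882 / 0.45 = 5.085 km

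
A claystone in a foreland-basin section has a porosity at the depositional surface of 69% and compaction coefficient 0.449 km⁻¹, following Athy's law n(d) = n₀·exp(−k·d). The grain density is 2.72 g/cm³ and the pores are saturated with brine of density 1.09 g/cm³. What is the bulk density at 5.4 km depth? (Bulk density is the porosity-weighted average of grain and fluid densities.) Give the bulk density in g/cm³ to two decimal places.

Porosity at depth: n = 0.69·exp(−0.449×5.4) = 0.69×0.0885 = 0.0611
Bulk density: ρ_b = (1−n)ρ_g + n·ρ_f = 0.9389×2.72 + 0.0611×1.09
       = 2.554 + 0.067 = 2.620 g/cm³

2.62 g/cm³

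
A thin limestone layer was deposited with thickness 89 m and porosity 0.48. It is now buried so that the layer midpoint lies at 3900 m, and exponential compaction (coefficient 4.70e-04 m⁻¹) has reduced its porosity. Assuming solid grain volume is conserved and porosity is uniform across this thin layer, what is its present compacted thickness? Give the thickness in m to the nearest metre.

Working in km (1 km = 1000 m; β in km⁻¹ = β in m⁻¹ × 1000):
Porosity at 3.9 km: φ = 0.48·exp(−0.47×3.9) = 0.0768
Solid-volume conservation: h(1−φ) = h₀(1−φ₀) ⇒ h = h₀·(1−φ₀)/(1−φ)
h = 0.089 × (1 − 0.48)/(1 − 0.0768) = 0.089 × 0.5632 = 0.0501 km

50 m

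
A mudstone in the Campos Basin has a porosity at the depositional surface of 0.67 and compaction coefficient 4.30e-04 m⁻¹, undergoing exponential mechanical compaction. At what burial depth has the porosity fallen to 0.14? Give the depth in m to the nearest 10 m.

Working in km (1 km = 1000 m; β in km⁻¹ = β in m⁻¹ × 1000):
Invert Athy's law: d = ln(φ₀/φ) / β
d = ln(0.67/0.14) / 0.43 = ln(4.786) / 0.43 = 1.5656 / 0.43 = 3.641 km

3640 m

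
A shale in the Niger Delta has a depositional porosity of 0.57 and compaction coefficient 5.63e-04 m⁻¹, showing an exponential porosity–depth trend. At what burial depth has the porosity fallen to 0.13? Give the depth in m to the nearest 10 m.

Working in km (1 km = 1000 m; k in km⁻¹ = k in m⁻¹ × 1000):
Invert Athy's law: d = ln(phi₀/phi) / k
d = ln(0.57/0.13) / 0.563 = ln(4.385) / 0.563 = 1.4781 / 0.563 = 2.625 km

2630 m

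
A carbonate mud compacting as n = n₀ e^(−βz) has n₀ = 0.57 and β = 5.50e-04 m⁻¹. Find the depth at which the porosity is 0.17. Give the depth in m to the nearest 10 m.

Working in km (1 km = 1000 m; β in km⁻¹ = β in m⁻¹ × 1000):
Invert Athy's law: z = ln(n₀/n) / β
z = ln(0.57/0.17) / 0.55 = ln(3.353) / 0.55 = 1.2098 / 0.55 = 2.200 km

2200 m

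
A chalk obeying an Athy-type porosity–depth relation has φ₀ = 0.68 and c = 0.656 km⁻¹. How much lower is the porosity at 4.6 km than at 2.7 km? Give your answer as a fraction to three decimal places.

0.082

φ(2.7) = 0.68·e^(−0.656×2.7) = 0.1157
φ(4.6) = 0.68·e^(−0.656×4.6) = 0.0333
Δφ = 0.1157 − 0.0333 = 0.0824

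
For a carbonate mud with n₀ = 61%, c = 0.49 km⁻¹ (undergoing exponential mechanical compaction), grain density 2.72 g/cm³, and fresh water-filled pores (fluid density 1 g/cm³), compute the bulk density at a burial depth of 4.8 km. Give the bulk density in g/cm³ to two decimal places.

2.62 g/cm³

Porosity at depth: n = 0.61·exp(−0.49×4.8) = 0.61×0.0952 = 0.0581
Bulk density: ρ_b = (1−n)ρ_g + n·ρ_f = 0.9419×2.72 + 0.0581×1
       = 2.562 + 0.058 = 2.620 g/cm³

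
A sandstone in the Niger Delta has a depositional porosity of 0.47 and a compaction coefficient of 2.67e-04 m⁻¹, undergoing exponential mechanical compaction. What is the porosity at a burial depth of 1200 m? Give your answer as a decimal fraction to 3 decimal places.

Working in km (1 km = 1000 m; c in km⁻¹ = c in m⁻¹ × 1000):
phi = phi₀·exp(−c·Z) = 0.47 × exp(−0.267 × 1.2) = 0.47 × exp(−0.3204)
  = 0.47 × 0.7259 = 0.3412

0.341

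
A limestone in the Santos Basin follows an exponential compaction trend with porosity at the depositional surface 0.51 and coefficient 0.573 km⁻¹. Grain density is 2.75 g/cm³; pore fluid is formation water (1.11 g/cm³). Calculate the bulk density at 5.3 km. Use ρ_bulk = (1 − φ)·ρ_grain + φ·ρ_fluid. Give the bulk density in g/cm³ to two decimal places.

2.71 g/cm³

Porosity at depth: φ = 0.51·exp(−0.573×5.3) = 0.51×0.0480 = 0.0245
Bulk density: ρ_b = (1−φ)ρ_g + φ·ρ_f = 0.9755×2.75 + 0.0245×1.11
       = 2.683 + 0.027 = 2.710 g/cm³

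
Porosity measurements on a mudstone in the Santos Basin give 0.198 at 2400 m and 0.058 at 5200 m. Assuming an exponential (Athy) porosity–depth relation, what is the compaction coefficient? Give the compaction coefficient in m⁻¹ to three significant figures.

0.000439 m⁻¹

Working in km (1 km = 1000 m; β in km⁻¹ = β in m⁻¹ × 1000):
Athy: φ(Z) = φ₀ e^(−βZ) ⇒ φ₁/φ₂ = e^{β(Z₂−Z₁)} ⇒ β = ln(φ₁/φ₂)/(Z₂−Z₁)
β = ln(0.198/0.058) / (5.2 − 2.4) = ln(3.414) / 2.8 = 1.2278 / 2.8 = 0.4385 km⁻¹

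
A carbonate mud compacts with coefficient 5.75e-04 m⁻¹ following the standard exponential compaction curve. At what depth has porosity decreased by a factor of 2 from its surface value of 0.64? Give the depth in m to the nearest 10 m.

Working in km (1 km = 1000 m; c in km⁻¹ = c in m⁻¹ × 1000):
phi/phi₀ = 1/2 ⇒ exp(−c·d) = 1/2 ⇒ d = ln(2) / c
d = 0.6931 / 0.575 = 1.205 km

1210 m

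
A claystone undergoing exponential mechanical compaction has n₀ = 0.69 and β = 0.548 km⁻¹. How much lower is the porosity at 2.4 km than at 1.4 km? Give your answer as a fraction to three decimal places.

n(1.4) = 0.69·e^(−0.548×1.4) = 0.3204
n(2.4) = 0.69·e^(−0.548×2.4) = 0.1852
Δn = 0.3204 − 0.1852 = 0.1352

0.135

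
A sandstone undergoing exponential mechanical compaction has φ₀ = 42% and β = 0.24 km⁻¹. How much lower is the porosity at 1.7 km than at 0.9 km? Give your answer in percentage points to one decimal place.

5.9 percentage points

φ(0.9) = 0.42·e^(−0.24×0.9) = 0.3384
φ(1.7) = 0.42·e^(−0.24×1.7) = 0.2793
Δφ = 0.3384 − 0.2793 = 0.0591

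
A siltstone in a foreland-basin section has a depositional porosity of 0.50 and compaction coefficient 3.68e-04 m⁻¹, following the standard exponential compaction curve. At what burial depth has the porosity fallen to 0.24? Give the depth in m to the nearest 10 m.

1990 m

Working in km (1 km = 1000 m; k in km⁻¹ = k in m⁻¹ × 1000):
Invert Athy's law: Z = ln(n₀/n) / k
Z = ln(0.5/0.24) / 0.368 = ln(2.083) / 0.368 = 0.7340 / 0.368 = 1.994 km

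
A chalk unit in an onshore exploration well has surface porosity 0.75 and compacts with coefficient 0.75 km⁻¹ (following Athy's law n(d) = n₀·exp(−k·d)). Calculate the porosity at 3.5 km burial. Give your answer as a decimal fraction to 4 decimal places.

n = n₀·exp(−k·d) = 0.75 × exp(−0.75 × 3.5) = 0.75 × exp(−2.625)
  = 0.75 × 0.0724 = 0.0543

0.0543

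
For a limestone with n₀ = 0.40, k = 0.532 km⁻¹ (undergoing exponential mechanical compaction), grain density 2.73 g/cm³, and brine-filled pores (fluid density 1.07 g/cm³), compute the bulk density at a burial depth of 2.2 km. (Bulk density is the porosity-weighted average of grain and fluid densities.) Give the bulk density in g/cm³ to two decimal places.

Porosity at depth: n = 0.4·exp(−0.532×2.2) = 0.4×0.3102 = 0.1241
Bulk density: ρ_b = (1−n)ρ_g + n·ρ_f = 0.8759×2.73 + 0.1241×1.07
       = 2.391 + 0.133 = 2.524 g/cm³

2.52 g/cm³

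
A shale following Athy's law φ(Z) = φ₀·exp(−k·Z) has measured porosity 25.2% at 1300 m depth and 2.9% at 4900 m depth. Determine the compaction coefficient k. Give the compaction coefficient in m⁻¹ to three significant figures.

0.000601 m⁻¹

Working in km (1 km = 1000 m; k in km⁻¹ = k in m⁻¹ × 1000):
Athy: φ(Z) = φ₀ e^(−kZ) ⇒ φ₁/φ₂ = e^{k(Z₂−Z₁)} ⇒ k = ln(φ₁/φ₂)/(Z₂−Z₁)
k = ln(0.252/0.029) / (4.9 − 1.3) = ln(8.69) / 3.6 = 2.1621 / 3.6 = 0.6006 km⁻¹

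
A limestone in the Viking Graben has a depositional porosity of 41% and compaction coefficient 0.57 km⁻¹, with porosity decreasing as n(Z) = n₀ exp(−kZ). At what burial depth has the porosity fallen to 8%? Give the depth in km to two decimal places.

2.87 km

Invert Athy's law: Z = ln(n₀/n) / k
Z = ln(0.41/0.08) / 0.57 = ln(5.125) / 0.57 = 1.6341 / 0.57 = 2.867 km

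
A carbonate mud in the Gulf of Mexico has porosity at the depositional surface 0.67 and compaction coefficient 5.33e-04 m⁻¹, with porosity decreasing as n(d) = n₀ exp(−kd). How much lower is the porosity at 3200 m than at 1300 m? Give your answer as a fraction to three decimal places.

0.213

Working in km (1 km = 1000 m; k in km⁻¹ = k in m⁻¹ × 1000):
n(1.3) = 0.67·e^(−0.533×1.3) = 0.3351
n(3.2) = 0.67·e^(−0.533×3.2) = 0.1217
Δn = 0.3351 − 0.1217 = 0.2134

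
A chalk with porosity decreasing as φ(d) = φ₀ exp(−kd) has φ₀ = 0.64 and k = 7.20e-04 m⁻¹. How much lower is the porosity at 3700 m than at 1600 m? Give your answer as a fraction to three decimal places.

Working in km (1 km = 1000 m; k in km⁻¹ = k in m⁻¹ × 1000):
φ(1.6) = 0.64·e^(−0.72×1.6) = 0.2022
φ(3.7) = 0.64·e^(−0.72×3.7) = 0.0446
Δφ = 0.2022 − 0.0446 = 0.1577

0.158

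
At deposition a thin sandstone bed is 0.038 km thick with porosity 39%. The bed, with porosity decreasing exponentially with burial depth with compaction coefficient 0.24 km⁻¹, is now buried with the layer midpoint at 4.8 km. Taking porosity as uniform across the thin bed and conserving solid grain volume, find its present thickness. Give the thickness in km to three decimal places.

Porosity at 4.8 km: n = 0.39·exp(−0.24×4.8) = 0.1232
Solid-volume conservation: h(1−n) = h₀(1−n₀) ⇒ h = h₀·(1−n₀)/(1−n)
h = 0.038 × (1 − 0.39)/(1 − 0.1232) = 0.038 × 0.6957 = 0.0264 km

0.026 km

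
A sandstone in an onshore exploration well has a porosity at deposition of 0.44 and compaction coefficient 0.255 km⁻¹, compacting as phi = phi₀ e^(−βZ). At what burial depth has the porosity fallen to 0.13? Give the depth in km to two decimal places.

4.78 km

Invert Athy's law: Z = ln(phi₀/phi) / β
Z = ln(0.44/0.13) / 0.255 = ln(3.385) / 0.255 = 1.2192 / 0.255 = 4.781 km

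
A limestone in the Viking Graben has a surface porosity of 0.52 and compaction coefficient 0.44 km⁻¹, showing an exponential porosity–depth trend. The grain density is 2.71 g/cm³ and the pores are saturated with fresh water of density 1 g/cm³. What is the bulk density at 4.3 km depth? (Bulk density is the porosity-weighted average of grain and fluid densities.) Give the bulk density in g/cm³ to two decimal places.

Porosity at depth: φ = 0.52·exp(−0.44×4.3) = 0.52×0.1508 = 0.0784
Bulk density: ρ_b = (1−φ)ρ_g + φ·ρ_f = 0.9216×2.71 + 0.0784×1
       = 2.498 + 0.078 = 2.576 g/cm³

2.58 g/cm³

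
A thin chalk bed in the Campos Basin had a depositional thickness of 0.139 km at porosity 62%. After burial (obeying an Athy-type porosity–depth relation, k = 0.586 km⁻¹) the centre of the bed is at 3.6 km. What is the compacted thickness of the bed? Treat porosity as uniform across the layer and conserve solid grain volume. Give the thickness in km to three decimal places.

0.057 km

Porosity at 3.6 km: φ = 0.62·exp(−0.586×3.6) = 0.0752
Solid-volume conservation: h(1−φ) = h₀(1−φ₀) ⇒ h = h₀·(1−φ₀)/(1−φ)
h = 0.139 × (1 − 0.62)/(1 − 0.0752) = 0.139 × 0.4109 = 0.0571 km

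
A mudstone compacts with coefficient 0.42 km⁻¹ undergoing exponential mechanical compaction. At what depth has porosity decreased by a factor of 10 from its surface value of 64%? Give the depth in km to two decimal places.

5.48 km

phi/phi₀ = 1/10 ⇒ exp(−c·z) = 1/10 ⇒ z = ln(10) / c
z = 2.3026 / 0.42 = 5.482 km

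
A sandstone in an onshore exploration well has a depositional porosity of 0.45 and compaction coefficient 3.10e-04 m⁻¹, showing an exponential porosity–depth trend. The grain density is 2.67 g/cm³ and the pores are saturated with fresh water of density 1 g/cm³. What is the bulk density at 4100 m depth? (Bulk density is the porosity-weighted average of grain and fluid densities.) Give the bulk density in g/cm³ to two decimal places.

2.46 g/cm³

Working in km (1 km = 1000 m; β in km⁻¹ = β in m⁻¹ × 1000):
Porosity at depth: phi = 0.45·exp(−0.31×4.1) = 0.45×0.2806 = 0.1262
Bulk density: ρ_b = (1−phi)ρ_g + phi·ρ_f = 0.8738×2.67 + 0.1262×1
       = 2.333 + 0.126 = 2.459 g/cm³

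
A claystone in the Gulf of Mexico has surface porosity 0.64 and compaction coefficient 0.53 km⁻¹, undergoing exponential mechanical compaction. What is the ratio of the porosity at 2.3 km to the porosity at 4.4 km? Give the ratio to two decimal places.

3.04

phi(d₁)/phi(d₂) = e^(−c·d₁)/e^(−c·d₂) = e^{c(d₂−d₁)}
= exp(0.53 × 2.1) = exp(1.113) = 3.0435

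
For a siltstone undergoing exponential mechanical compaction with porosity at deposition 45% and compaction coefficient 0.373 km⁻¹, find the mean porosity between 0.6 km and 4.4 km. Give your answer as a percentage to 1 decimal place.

⟨n⟩ = (1/(d₂−d₁)) ∫ n₀ e^(−kd) dd = n₀·(e^(−k·d₁) − e^(−k·d₂)) / (k·(d₂−d₁))
e^(−0.373×0.6) = 0.7995; e^(−0.373×4.4) = 0.1937
⟨n⟩ = 0.45 × (0.7995 − 0.1937) / (0.373 × 3.8) = 0.45 × 0.4274 = 0.1923

19.2%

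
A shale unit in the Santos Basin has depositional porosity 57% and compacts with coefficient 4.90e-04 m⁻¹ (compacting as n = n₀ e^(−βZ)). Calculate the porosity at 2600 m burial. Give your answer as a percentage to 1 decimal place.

15.9%

Working in km (1 km = 1000 m; β in km⁻¹ = β in m⁻¹ × 1000):
n = n₀·exp(−β·Z) = 0.57 × exp(−0.49 × 2.6) = 0.57 × exp(−1.274)
  = 0.57 × 0.2797 = 0.1594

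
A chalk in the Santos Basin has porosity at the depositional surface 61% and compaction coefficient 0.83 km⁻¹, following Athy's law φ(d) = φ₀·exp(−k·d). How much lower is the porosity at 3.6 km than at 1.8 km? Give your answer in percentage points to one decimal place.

10.6 percentage points

φ(1.8) = 0.61·e^(−0.83×1.8) = 0.1369
φ(3.6) = 0.61·e^(−0.83×3.6) = 0.0307
Δφ = 0.1369 − 0.0307 = 0.1062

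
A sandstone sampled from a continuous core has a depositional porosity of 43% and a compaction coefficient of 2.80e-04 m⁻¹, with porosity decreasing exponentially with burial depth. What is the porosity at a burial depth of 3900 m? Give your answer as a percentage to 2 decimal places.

Working in km (1 km = 1000 m; k in km⁻¹ = k in m⁻¹ × 1000):
φ = φ₀·exp(−k·z) = 0.43 × exp(−0.28 × 3.9) = 0.43 × exp(−1.092)
  = 0.43 × 0.3355 = 0.1443

14.43%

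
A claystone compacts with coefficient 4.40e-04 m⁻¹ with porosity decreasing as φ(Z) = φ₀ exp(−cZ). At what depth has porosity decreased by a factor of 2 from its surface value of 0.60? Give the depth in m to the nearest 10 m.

Working in km (1 km = 1000 m; c in km⁻¹ = c in m⁻¹ × 1000):
φ/φ₀ = 1/2 ⇒ exp(−c·Z) = 1/2 ⇒ Z = ln(2) / c
Z = 0.6931 / 0.44 = 1.575 km

1580 m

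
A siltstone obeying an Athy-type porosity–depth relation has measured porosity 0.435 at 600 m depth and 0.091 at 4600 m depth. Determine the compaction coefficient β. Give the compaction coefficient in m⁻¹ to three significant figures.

Working in km (1 km = 1000 m; β in km⁻¹ = β in m⁻¹ × 1000):
Athy: phi(Z) = phi₀ e^(−βZ) ⇒ phi₁/phi₂ = e^{β(Z₂−Z₁)} ⇒ β = ln(phi₁/phi₂)/(Z₂−Z₁)
β = ln(0.435/0.091) / (4.6 − 0.6) = ln(4.78) / 4 = 1.5645 / 4 = 0.3911 km⁻¹

0.000391 m⁻¹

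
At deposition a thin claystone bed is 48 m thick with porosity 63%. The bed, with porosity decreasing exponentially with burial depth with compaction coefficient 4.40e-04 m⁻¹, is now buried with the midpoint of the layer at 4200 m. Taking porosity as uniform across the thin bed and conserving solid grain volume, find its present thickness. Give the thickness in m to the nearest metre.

20 m

Working in km (1 km = 1000 m; k in km⁻¹ = k in m⁻¹ × 1000):
Porosity at 4.2 km: phi = 0.63·exp(−0.44×4.2) = 0.0993
Solid-volume conservation: h(1−phi) = h₀(1−phi₀) ⇒ h = h₀·(1−phi₀)/(1−phi)
h = 0.048 × (1 − 0.63)/(1 − 0.0993) = 0.048 × 0.4108 = 0.0197 km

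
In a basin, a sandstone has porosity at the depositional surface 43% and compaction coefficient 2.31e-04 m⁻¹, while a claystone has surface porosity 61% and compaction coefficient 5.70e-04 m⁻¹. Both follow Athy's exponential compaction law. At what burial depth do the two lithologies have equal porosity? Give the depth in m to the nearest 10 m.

1030 m

Working in km (1 km = 1000 m; c in km⁻¹ = c in m⁻¹ × 1000):
Set n₀ₐ e^(−cₐd) = n₀ᵦ e^(−cᵦd) ⇒ ln(n₀ₐ/n₀ᵦ) = (cₐ − cᵦ)·d
d = ln(0.43/0.61) / (0.231 − 0.57) = -0.3497 / -0.339 = 1.031 km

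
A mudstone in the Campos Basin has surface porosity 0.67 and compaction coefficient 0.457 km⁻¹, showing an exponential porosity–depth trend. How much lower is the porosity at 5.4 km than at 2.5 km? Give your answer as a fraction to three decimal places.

0.157

n(2.5) = 0.67·e^(−0.457×2.5) = 0.2137
n(5.4) = 0.67·e^(−0.457×5.4) = 0.0568
Δn = 0.2137 − 0.0568 = 0.1569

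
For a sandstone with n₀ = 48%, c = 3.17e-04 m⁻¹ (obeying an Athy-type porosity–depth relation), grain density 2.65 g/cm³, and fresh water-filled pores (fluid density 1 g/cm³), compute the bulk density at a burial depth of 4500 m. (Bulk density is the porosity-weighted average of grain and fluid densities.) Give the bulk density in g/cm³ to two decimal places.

Working in km (1 km = 1000 m; c in km⁻¹ = c in m⁻¹ × 1000):
Porosity at depth: n = 0.48·exp(−0.317×4.5) = 0.48×0.2401 = 0.1153
Bulk density: ρ_b = (1−n)ρ_g + n·ρ_f = 0.8847×2.65 + 0.1153×1
       = 2.345 + 0.115 = 2.460 g/cm³

2.46 g/cm³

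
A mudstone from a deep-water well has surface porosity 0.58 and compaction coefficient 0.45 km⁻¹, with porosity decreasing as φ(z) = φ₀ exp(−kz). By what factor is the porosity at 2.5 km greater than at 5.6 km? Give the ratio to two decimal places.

φ(z₁)/φ(z₂) = e^(−k·z₁)/e^(−k·z₂) = e^{k(z₂−z₁)}
= exp(0.45 × 3.1) = exp(1.395) = 4.0350

4.03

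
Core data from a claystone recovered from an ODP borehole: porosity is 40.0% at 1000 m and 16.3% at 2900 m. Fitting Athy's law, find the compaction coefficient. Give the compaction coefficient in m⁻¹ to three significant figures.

0.000472 m⁻¹

Working in km (1 km = 1000 m; k in km⁻¹ = k in m⁻¹ × 1000):
Athy: n(d) = n₀ e^(−kd) ⇒ n₁/n₂ = e^{k(d₂−d₁)} ⇒ k = ln(n₁/n₂)/(d₂−d₁)
k = ln(0.4/0.163) / (2.9 − 1) = ln(2.454) / 1.9 = 0.8977 / 1.9 = 0.4725 km⁻¹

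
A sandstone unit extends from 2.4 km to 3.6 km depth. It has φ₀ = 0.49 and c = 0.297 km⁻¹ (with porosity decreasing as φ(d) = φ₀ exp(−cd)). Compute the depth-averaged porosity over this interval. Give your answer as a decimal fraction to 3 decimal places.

0.202

⟨φ⟩ = (1/(d₂−d₁)) ∫ φ₀ e^(−cd) dd = φ₀·(e^(−c·d₁) − e^(−c·d₂)) / (c·(d₂−d₁))
e^(−0.297×2.4) = 0.4903; e^(−0.297×3.6) = 0.3433
⟨φ⟩ = 0.49 × (0.4903 − 0.3433) / (0.297 × 1.2) = 0.49 × 0.4124 = 0.2021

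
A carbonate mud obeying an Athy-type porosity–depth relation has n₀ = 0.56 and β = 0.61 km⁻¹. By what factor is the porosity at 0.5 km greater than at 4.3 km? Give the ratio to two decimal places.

n(d₁)/n(d₂) = e^(−β·d₁)/e^(−β·d₂) = e^{β(d₂−d₁)}
= exp(0.61 × 3.8) = exp(2.318) = 10.1553

10.16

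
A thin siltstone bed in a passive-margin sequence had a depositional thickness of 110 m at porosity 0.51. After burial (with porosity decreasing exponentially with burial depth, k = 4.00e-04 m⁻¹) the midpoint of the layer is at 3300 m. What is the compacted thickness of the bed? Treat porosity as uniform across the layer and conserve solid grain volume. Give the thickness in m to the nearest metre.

62 m

Working in km (1 km = 1000 m; k in km⁻¹ = k in m⁻¹ × 1000):
Porosity at 3.3 km: φ = 0.51·exp(−0.4×3.3) = 0.1362
Solid-volume conservation: h(1−φ) = h₀(1−φ₀) ⇒ h = h₀·(1−φ₀)/(1−φ)
h = 0.11 × (1 − 0.51)/(1 − 0.1362) = 0.11 × 0.5673 = 0.0624 km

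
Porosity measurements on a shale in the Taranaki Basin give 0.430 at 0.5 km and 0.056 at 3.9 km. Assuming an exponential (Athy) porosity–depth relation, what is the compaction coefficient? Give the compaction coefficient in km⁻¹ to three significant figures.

0.600 km⁻¹

Athy: phi(z) = phi₀ e^(−cz) ⇒ phi₁/phi₂ = e^{c(z₂−z₁)} ⇒ c = ln(phi₁/phi₂)/(z₂−z₁)
c = ln(0.43/0.056) / (3.9 − 0.5) = ln(7.679) / 3.4 = 2.0384 / 3.4 = 0.5995 km⁻¹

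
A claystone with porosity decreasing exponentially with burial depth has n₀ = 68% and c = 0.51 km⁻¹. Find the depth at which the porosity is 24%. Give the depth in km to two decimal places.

Invert Athy's law: z = ln(n₀/n) / c
z = ln(0.68/0.24) / 0.51 = ln(2.833) / 0.51 = 1.0415 / 0.51 = 2.042 km

2.04 km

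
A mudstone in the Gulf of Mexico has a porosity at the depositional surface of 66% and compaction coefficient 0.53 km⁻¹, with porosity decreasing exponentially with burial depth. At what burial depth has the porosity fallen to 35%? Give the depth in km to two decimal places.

Invert Athy's law: d = ln(phi₀/phi) / k
d = ln(0.66/0.35) / 0.53 = ln(1.886) / 0.53 = 0.6343 / 0.53 = 1.197 km

1.20 km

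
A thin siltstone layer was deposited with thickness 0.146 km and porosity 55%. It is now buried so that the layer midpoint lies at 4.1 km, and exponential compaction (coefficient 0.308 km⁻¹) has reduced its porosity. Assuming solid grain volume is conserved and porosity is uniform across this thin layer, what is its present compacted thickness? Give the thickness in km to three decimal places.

Porosity at 4.1 km: n = 0.55·exp(−0.308×4.1) = 0.1556
Solid-volume conservation: h(1−n) = h₀(1−n₀) ⇒ h = h₀·(1−n₀)/(1−n)
h = 0.146 × (1 − 0.55)/(1 − 0.1556) = 0.146 × 0.5329 = 0.0778 km

0.078 km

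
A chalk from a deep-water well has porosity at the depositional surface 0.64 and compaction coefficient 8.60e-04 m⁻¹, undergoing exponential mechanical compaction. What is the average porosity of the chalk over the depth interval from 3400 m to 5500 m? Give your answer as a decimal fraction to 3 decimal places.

Working in km (1 km = 1000 m; k in km⁻¹ = k in m⁻¹ × 1000):
⟨n⟩ = (1/(d₂−d₁)) ∫ n₀ e^(−kd) dd = n₀·(e^(−k·d₁) − e^(−k·d₂)) / (k·(d₂−d₁))
e^(−0.86×3.4) = 0.0537; e^(−0.86×5.5) = 0.0088
⟨n⟩ = 0.64 × (0.0537 − 0.0088) / (0.86 × 2.1) = 0.64 × 0.0249 = 0.0159

0.016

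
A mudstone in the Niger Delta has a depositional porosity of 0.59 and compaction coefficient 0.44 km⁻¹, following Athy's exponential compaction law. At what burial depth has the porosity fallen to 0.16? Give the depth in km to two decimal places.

Invert Athy's law: z = ln(n₀/n) / k
z = ln(0.59/0.16) / 0.44 = ln(3.687) / 0.44 = 1.3049 / 0.44 = 2.966 km

2.97 km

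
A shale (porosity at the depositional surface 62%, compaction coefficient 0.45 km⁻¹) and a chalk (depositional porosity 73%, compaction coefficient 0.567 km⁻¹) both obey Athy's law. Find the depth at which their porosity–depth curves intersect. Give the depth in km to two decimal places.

1.40 km

Set phi₀ₐ e^(−kₐZ) = phi₀ᵦ e^(−kᵦZ) ⇒ ln(phi₀ₐ/phi₀ᵦ) = (kₐ − kᵦ)·Z
Z = ln(0.62/0.73) / (0.45 − 0.567) = -0.1633 / -0.117 = 1.396 km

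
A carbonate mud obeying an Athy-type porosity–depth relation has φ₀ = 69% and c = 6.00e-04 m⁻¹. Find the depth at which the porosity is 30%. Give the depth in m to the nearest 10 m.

1390 m

Working in km (1 km = 1000 m; c in km⁻¹ = c in m⁻¹ × 1000):
Invert Athy's law: d = ln(φ₀/φ) / c
d = ln(0.69/0.3) / 0.6 = ln(2.3) / 0.6 = 0.8329 / 0.6 = 1.388 km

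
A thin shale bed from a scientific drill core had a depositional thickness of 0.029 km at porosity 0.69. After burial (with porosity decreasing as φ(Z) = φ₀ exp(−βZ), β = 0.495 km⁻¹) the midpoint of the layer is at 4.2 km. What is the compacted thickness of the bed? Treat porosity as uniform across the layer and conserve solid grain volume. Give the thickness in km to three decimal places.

0.010 km

Porosity at 4.2 km: φ = 0.69·exp(−0.495×4.2) = 0.0863
Solid-volume conservation: h(1−φ) = h₀(1−φ₀) ⇒ h = h₀·(1−φ₀)/(1−φ)
h = 0.029 × (1 − 0.69)/(1 − 0.0863) = 0.029 × 0.3393 = 0.0098 km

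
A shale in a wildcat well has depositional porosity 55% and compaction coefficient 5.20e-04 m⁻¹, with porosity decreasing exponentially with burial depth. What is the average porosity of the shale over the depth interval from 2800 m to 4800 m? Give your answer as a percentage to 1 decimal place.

8.0%

Working in km (1 km = 1000 m; c in km⁻¹ = c in m⁻¹ × 1000):
⟨n⟩ = (1/(Z₂−Z₁)) ∫ n₀ e^(−cZ) dZ = n₀·(e^(−c·Z₁) − e^(−c·Z₂)) / (c·(Z₂−Z₁))
e^(−0.52×2.8) = 0.2332; e^(−0.52×4.8) = 0.0824
⟨n⟩ = 0.55 × (0.2332 − 0.0824) / (0.52 × 2) = 0.55 × 0.1450 = 0.0797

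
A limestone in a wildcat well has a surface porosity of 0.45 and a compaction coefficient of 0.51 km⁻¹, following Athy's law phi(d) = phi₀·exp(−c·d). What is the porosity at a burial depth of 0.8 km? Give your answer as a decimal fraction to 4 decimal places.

phi = phi₀·exp(−c·d) = 0.45 × exp(−0.51 × 0.8) = 0.45 × exp(−0.408)
  = 0.45 × 0.6650 = 0.2992

0.2992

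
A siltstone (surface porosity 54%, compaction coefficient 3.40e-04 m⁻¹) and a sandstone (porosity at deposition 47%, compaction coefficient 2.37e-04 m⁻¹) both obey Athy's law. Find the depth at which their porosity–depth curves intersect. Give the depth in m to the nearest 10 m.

1350 m

Working in km (1 km = 1000 m; k in km⁻¹ = k in m⁻¹ × 1000):
Set φ₀ₐ e^(−kₐz) = φ₀ᵦ e^(−kᵦz) ⇒ ln(φ₀ₐ/φ₀ᵦ) = (kₐ − kᵦ)·z
z = ln(0.54/0.47) / (0.34 − 0.237) = 0.1388 / 0.103 = 1.348 km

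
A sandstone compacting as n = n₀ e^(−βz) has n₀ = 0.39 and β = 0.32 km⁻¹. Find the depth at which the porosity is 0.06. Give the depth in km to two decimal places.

5.85 km

Invert Athy's law: z = ln(n₀/n) / β
z = ln(0.39/0.06) / 0.32 = ln(6.5) / 0.32 = 1.8718 / 0.32 = 5.849 km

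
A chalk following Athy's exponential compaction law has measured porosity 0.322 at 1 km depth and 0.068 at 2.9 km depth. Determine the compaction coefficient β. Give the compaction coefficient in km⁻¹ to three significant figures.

Athy: φ(z) = φ₀ e^(−βz) ⇒ φ₁/φ₂ = e^{β(z₂−z₁)} ⇒ β = ln(φ₁/φ₂)/(z₂−z₁)
β = ln(0.322/0.068) / (2.9 − 1) = ln(4.735) / 1.9 = 1.5550 / 1.9 = 0.8184 km⁻¹

0.818 km⁻¹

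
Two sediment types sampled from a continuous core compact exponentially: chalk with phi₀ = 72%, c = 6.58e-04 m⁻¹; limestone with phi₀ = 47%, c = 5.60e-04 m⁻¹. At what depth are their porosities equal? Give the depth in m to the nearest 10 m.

4350 m

Working in km (1 km = 1000 m; c in km⁻¹ = c in m⁻¹ × 1000):
Set phi₀ₐ e^(−cₐd) = phi₀ᵦ e^(−cᵦd) ⇒ ln(phi₀ₐ/phi₀ᵦ) = (cₐ − cᵦ)·d
d = ln(0.72/0.47) / (0.658 − 0.56) = 0.4265 / 0.098 = 4.352 km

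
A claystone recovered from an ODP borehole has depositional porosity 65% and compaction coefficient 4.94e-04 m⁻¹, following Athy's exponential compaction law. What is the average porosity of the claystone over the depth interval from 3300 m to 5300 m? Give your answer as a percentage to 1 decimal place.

Working in km (1 km = 1000 m; c in km⁻¹ = c in m⁻¹ × 1000):
⟨n⟩ = (1/(Z₂−Z₁)) ∫ n₀ e^(−cZ) dZ = n₀·(e^(−c·Z₁) − e^(−c·Z₂)) / (c·(Z₂−Z₁))
e^(−0.494×3.3) = 0.1959; e^(−0.494×5.3) = 0.0729
⟨n⟩ = 0.65 × (0.1959 − 0.0729) / (0.494 × 2) = 0.65 × 0.1244 = 0.0809

8.1%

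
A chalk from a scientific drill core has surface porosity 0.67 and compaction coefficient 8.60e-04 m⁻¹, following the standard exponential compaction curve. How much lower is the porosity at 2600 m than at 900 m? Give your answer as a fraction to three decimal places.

0.237

Working in km (1 km = 1000 m; β in km⁻¹ = β in m⁻¹ × 1000):
phi(0.9) = 0.67·e^(−0.86×0.9) = 0.3090
phi(2.6) = 0.67·e^(−0.86×2.6) = 0.0716
Δphi = 0.3090 − 0.0716 = 0.2374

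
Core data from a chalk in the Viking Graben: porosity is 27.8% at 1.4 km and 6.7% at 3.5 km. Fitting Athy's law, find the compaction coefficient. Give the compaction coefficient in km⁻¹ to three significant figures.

0.678 km⁻¹

Athy: n(d) = n₀ e^(−cd) ⇒ n₁/n₂ = e^{c(d₂−d₁)} ⇒ c = ln(n₁/n₂)/(d₂−d₁)
c = ln(0.278/0.067) / (3.5 − 1.4) = ln(4.149) / 2.1 = 1.4229 / 2.1 = 0.6776 km⁻¹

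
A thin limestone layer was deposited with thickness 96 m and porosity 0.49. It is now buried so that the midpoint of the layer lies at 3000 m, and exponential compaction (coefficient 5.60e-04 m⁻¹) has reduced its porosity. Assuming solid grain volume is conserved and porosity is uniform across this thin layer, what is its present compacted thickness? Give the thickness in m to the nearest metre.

54 m

Working in km (1 km = 1000 m; c in km⁻¹ = c in m⁻¹ × 1000):
Porosity at 3 km: φ = 0.49·exp(−0.56×3) = 0.0913
Solid-volume conservation: h(1−φ) = h₀(1−φ₀) ⇒ h = h₀·(1−φ₀)/(1−φ)
h = 0.096 × (1 − 0.49)/(1 − 0.0913) = 0.096 × 0.5613 = 0.0539 km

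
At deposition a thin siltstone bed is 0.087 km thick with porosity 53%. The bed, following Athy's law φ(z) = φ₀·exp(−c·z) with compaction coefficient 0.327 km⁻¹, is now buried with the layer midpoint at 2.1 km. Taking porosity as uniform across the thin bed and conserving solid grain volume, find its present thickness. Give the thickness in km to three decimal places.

0.056 km

Porosity at 2.1 km: φ = 0.53·exp(−0.327×2.1) = 0.2667
Solid-volume conservation: h(1−φ) = h₀(1−φ₀) ⇒ h = h₀·(1−φ₀)/(1−φ)
h = 0.087 × (1 − 0.53)/(1 − 0.2667) = 0.087 × 0.6410 = 0.0558 km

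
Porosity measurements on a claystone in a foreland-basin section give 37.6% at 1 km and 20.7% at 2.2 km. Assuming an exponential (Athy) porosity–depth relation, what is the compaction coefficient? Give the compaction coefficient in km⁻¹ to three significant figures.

0.497 km⁻¹

Athy: φ(Z) = φ₀ e^(−kZ) ⇒ φ₁/φ₂ = e^{k(Z₂−Z₁)} ⇒ k = ln(φ₁/φ₂)/(Z₂−Z₁)
k = ln(0.376/0.207) / (2.2 − 1) = ln(1.816) / 1.2 = 0.5969 / 1.2 = 0.4974 km⁻¹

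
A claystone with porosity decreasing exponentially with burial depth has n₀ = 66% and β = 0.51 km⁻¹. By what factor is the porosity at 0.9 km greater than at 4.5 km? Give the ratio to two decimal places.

n(Z₁)/n(Z₂) = e^(−β·Z₁)/e^(−β·Z₂) = e^{β(Z₂−Z₁)}
= exp(0.51 × 3.6) = exp(1.836) = 6.2714

6.27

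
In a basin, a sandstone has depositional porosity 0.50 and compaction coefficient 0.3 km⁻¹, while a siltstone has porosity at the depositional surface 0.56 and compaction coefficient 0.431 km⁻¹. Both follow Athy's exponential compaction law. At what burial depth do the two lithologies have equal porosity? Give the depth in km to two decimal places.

Set n₀ₐ e^(−βₐZ) = n₀ᵦ e^(−βᵦZ) ⇒ ln(n₀ₐ/n₀ᵦ) = (βₐ − βᵦ)·Z
Z = ln(0.5/0.56) / (0.3 − 0.431) = -0.1133 / -0.131 = 0.865 km

0.87 km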